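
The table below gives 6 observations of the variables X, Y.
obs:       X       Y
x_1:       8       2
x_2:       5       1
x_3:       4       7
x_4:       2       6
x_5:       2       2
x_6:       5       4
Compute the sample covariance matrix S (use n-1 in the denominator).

Step 1 — column means:
  mean(X) = (8 + 5 + 4 + 2 + 2 + 5) / 6 = 26/6 = 4.3333
  mean(Y) = (2 + 1 + 7 + 6 + 2 + 4) / 6 = 22/6 = 3.6667

Step 2 — sample covariance S[i,j] = (1/(n-1)) · Σ_k (x_{k,i} - mean_i) · (x_{k,j} - mean_j), with n-1 = 5.
  S[X,X] = ((3.6667)·(3.6667) + (0.6667)·(0.6667) + (-0.3333)·(-0.3333) + (-2.3333)·(-2.3333) + (-2.3333)·(-2.3333) + (0.6667)·(0.6667)) / 5 = 25.3333/5 = 5.0667
  S[X,Y] = ((3.6667)·(-1.6667) + (0.6667)·(-2.6667) + (-0.3333)·(3.3333) + (-2.3333)·(2.3333) + (-2.3333)·(-1.6667) + (0.6667)·(0.3333)) / 5 = -10.3333/5 = -2.0667
  S[Y,Y] = ((-1.6667)·(-1.6667) + (-2.6667)·(-2.6667) + (3.3333)·(3.3333) + (2.3333)·(2.3333) + (-1.6667)·(-1.6667) + (0.3333)·(0.3333)) / 5 = 29.3333/5 = 5.8667

S is symmetric (S[j,i] = S[i,j]). Assembling:

S = [[5.0667, -2.0667],
 [-2.0667, 5.8667]]


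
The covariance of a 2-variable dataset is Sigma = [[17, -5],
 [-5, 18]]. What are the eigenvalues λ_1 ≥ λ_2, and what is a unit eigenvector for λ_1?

Step 1 — characteristic polynomial of 2×2 Sigma:
  det(Sigma - λI) = λ² - trace · λ + det = 0.
  trace = 17 + 18 = 35, det = 17·18 - (-5)² = 281.
Step 2 — discriminant:
  Δ = trace² - 4·det = 1225 - 1124 = 101.
Step 3 — eigenvalues:
  λ = (trace ± √Δ)/2 = (35 ± 10.0499)/2,
  λ_1 = 22.5249,  λ_2 = 12.4751.

Step 4 — unit eigenvector for λ_1: solve (Sigma - λ_1 I)v = 0. First row:
  (17 - 22.5249)·v_x + (-5)·v_y = 0, i.e. (-5.5249)·v_x + (-5)·v_y = 0,
  so v ∝ (b, λ_1 - a) = (-5, 5.5249); multiply by -1 so the first entry is positive: u = (5, -5.5249).
  ||u|| = √((5)² + (-5.5249)²) = √(55.5249) ≈ 7.4515,
  v_1 = u/||u|| ≈ (0.671, -0.7415) (||v_1|| = 1).

λ_1 = 22.5249,  λ_2 = 12.4751;  v_1 ≈ (0.671, -0.7415)


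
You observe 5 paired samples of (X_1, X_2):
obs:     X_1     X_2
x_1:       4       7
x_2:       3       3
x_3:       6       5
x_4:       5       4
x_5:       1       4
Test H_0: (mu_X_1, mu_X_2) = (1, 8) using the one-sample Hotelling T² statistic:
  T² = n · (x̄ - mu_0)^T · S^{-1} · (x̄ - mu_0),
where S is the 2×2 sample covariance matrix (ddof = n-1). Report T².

Step 1 — sample mean vector:
  mean(X_1) = (4 + 3 + 6 + 5 + 1) / 5 = 19/5 = 3.8
  mean(X_2) = (7 + 3 + 5 + 4 + 4) / 5 = 23/5 = 4.6
  x̄ = (3.8, 4.6),  deviation x̄ - mu_0 = (3.8, 4.6) - (1, 8) = (2.8, -3.4).

Step 2 — sample covariance matrix, S[i,j] = (1/(n-1)) · Σ_k (x_{k,i} - mean_i) · (x_{k,j} - mean_j), divisor n-1 = 4:
  S[X_1,X_1] = ((0.2)·(0.2) + (-0.8)·(-0.8) + (2.2)·(2.2) + (1.2)·(1.2) + (-2.8)·(-2.8)) / 4 = 14.8/4 = 3.7
  S[X_1,X_2] = ((0.2)·(2.4) + (-0.8)·(-1.6) + (2.2)·(0.4) + (1.2)·(-0.6) + (-2.8)·(-0.6)) / 4 = 3.6/4 = 0.9
  S[X_2,X_2] = ((2.4)·(2.4) + (-1.6)·(-1.6) + (0.4)·(0.4) + (-0.6)·(-0.6) + (-0.6)·(-0.6)) / 4 = 9.2/4 = 2.3
  S = [[3.7, 0.9],
 [0.9, 2.3]].

Step 3 — invert S. det(S) = 3.7·2.3 - (0.9)² = 7.7.
  S^{-1} = (1/det) · [[d, -b], [-b, a]] = [[0.2987, -0.1169],
 [-0.1169, 0.4805]].

Step 4 — quadratic form (x̄ - mu_0)^T · S^{-1} · (x̄ - mu_0):
  S^{-1} · (x̄ - mu_0) = (1.2338, -1.961),
  (x̄ - mu_0)^T · [...] = (2.8)·(1.2338) + (-3.4)·(-1.961) = 10.1221.

Step 5 — scale by n: T² = 5 · 10.1221 = 50.6104.

T² ≈ 50.6104


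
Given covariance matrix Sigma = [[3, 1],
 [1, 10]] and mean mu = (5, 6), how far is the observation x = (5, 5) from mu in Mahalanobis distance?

Step 1 — centre the observation: (x - mu) = (0, -1).

Step 2 — invert Sigma. det(Sigma) = 3·10 - (1)² = 29.
  Sigma^{-1} = (1/det) · [[d, -b], [-b, a]] = [[0.3448, -0.0345],
 [-0.0345, 0.1034]].

Step 3 — form the quadratic (x - mu)^T · Sigma^{-1} · (x - mu):
  Sigma^{-1} · (x - mu) = (0.0345, -0.1034).
  (x - mu)^T · [Sigma^{-1} · (x - mu)] = (0)·(0.0345) + (-1)·(-0.1034) = 0.1034.

Step 4 — take square root: d = √(0.1034) ≈ 0.3216.

d(x, mu) = √(0.1034) ≈ 0.3216


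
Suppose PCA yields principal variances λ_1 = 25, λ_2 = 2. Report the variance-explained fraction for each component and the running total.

Step 1 — total variance = trace(Sigma) = Σ λ_i = 25 + 2 = 27.

Step 2 — fraction explained by component i = λ_i / Σ λ:
  PC1: 25/27 = 0.9259
  PC2: 2/27 = 0.0741

Step 3 — cumulative fraction after k components = (λ_1 + ... + λ_k) / Σ λ:
  k = 1: 25/27 = 0.9259
  k = 2: (25 + 2)/27 = 27/27 = 1

Summary (fraction, with percent):

explained: PC1 0.9259 (92.59%), PC2 0.0741 (7.41%);  cumulative: 0.9259, 1


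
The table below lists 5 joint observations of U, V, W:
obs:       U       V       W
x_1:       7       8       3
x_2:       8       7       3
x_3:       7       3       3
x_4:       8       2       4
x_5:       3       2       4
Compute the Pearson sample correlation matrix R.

Step 1 — column means:
  mean(U) = (7 + 8 + 7 + 8 + 3) / 5 = 33/5 = 6.6
  mean(V) = (8 + 7 + 3 + 2 + 2) / 5 = 22/5 = 4.4
  mean(W) = (3 + 3 + 3 + 4 + 4) / 5 = 17/5 = 3.4

Step 2 — sample variances and covariances s[i,j] = (1/(n-1)) · Σ_k (x_{k,i} - mean_i) · (x_{k,j} - mean_j), with n-1 = 4:
  s[U,U] = ((0.4)·(0.4) + (1.4)·(1.4) + (0.4)·(0.4) + (1.4)·(1.4) + (-3.6)·(-3.6)) / 4 = 17.2/4 = 4.3
  s[U,V] = ((0.4)·(3.6) + (1.4)·(2.6) + (0.4)·(-1.4) + (1.4)·(-2.4) + (-3.6)·(-2.4)) / 4 = 9.8/4 = 2.45
  s[U,W] = ((0.4)·(-0.4) + (1.4)·(-0.4) + (0.4)·(-0.4) + (1.4)·(0.6) + (-3.6)·(0.6)) / 4 = -2.2/4 = -0.55
  s[V,V] = ((3.6)·(3.6) + (2.6)·(2.6) + (-1.4)·(-1.4) + (-2.4)·(-2.4) + (-2.4)·(-2.4)) / 4 = 33.2/4 = 8.3
  s[V,W] = ((3.6)·(-0.4) + (2.6)·(-0.4) + (-1.4)·(-0.4) + (-2.4)·(0.6) + (-2.4)·(0.6)) / 4 = -4.8/4 = -1.2
  s[W,W] = ((-0.4)·(-0.4) + (-0.4)·(-0.4) + (-0.4)·(-0.4) + (0.6)·(0.6) + (0.6)·(0.6)) / 4 = 1.2/4 = 0.3
  Sample standard deviations s_i = √(s[i,i]):
  s(U) = √(4.3) = 2.0736
  s(V) = √(8.3) = 2.881
  s(W) = √(0.3) = 0.5477

Step 3 — r_{ij} = s_{ij} / (s_i · s_j):
  r[U,U] = 1 (diagonal).
  r[U,V] = 2.45 / (2.0736 · 2.881) = 2.45 / 5.9741 = 0.4101
  r[U,W] = -0.55 / (2.0736 · 0.5477) = -0.55 / 1.1358 = -0.4842
  r[V,V] = 1 (diagonal).
  r[V,W] = -1.2 / (2.881 · 0.5477) = -1.2 / 1.578 = -0.7605
  r[W,W] = 1 (diagonal).

R is symmetric with unit diagonal. Assembling:

R = [[1, 0.4101, -0.4842],
 [0.4101, 1, -0.7605],
 [-0.4842, -0.7605, 1]]


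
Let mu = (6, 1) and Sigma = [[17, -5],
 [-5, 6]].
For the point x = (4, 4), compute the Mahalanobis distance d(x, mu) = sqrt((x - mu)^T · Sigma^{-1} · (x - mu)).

Step 1 — centre the observation: (x - mu) = (-2, 3).

Step 2 — invert Sigma. det(Sigma) = 17·6 - (-5)² = 77.
  Sigma^{-1} = (1/det) · [[d, -b], [-b, a]] = [[0.0779, 0.0649],
 [0.0649, 0.2208]].

Step 3 — form the quadratic (x - mu)^T · Sigma^{-1} · (x - mu):
  Sigma^{-1} · (x - mu) = (0.039, 0.5325).
  (x - mu)^T · [Sigma^{-1} · (x - mu)] = (-2)·(0.039) + (3)·(0.5325) = 1.5195.

Step 4 — take square root: d = √(1.5195) ≈ 1.2327.

d(x, mu) = √(1.5195) ≈ 1.2327


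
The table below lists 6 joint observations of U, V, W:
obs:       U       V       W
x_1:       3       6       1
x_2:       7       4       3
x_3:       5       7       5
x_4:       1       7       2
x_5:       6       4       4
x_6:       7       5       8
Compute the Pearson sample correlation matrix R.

Step 1 — column means:
  mean(U) = (3 + 7 + 5 + 1 + 6 + 7) / 6 = 29/6 = 4.8333
  mean(V) = (6 + 4 + 7 + 7 + 4 + 5) / 6 = 33/6 = 5.5
  mean(W) = (1 + 3 + 5 + 2 + 4 + 8) / 6 = 23/6 = 3.8333

Step 2 — sample variances and covariances s[i,j] = (1/(n-1)) · Σ_k (x_{k,i} - mean_i) · (x_{k,j} - mean_j), with n-1 = 5:
  s[U,U] = ((-1.8333)·(-1.8333) + (2.1667)·(2.1667) + (0.1667)·(0.1667) + (-3.8333)·(-3.8333) + (1.1667)·(1.1667) + (2.1667)·(2.1667)) / 5 = 28.8333/5 = 5.7667
  s[U,V] = ((-1.8333)·(0.5) + (2.1667)·(-1.5) + (0.1667)·(1.5) + (-3.8333)·(1.5) + (1.1667)·(-1.5) + (2.1667)·(-0.5)) / 5 = -12.5/5 = -2.5
  s[U,W] = ((-1.8333)·(-2.8333) + (2.1667)·(-0.8333) + (0.1667)·(1.1667) + (-3.8333)·(-1.8333) + (1.1667)·(0.1667) + (2.1667)·(4.1667)) / 5 = 19.8333/5 = 3.9667
  s[V,V] = ((0.5)·(0.5) + (-1.5)·(-1.5) + (1.5)·(1.5) + (1.5)·(1.5) + (-1.5)·(-1.5) + (-0.5)·(-0.5)) / 5 = 9.5/5 = 1.9
  s[V,W] = ((0.5)·(-2.8333) + (-1.5)·(-0.8333) + (1.5)·(1.1667) + (1.5)·(-1.8333) + (-1.5)·(0.1667) + (-0.5)·(4.1667)) / 5 = -3.5/5 = -0.7
  s[W,W] = ((-2.8333)·(-2.8333) + (-0.8333)·(-0.8333) + (1.1667)·(1.1667) + (-1.8333)·(-1.8333) + (0.1667)·(0.1667) + (4.1667)·(4.1667)) / 5 = 30.8333/5 = 6.1667
  Sample standard deviations s_i = √(s[i,i]):
  s(U) = √(5.7667) = 2.4014
  s(V) = √(1.9) = 1.3784
  s(W) = √(6.1667) = 2.4833

Step 3 — r_{ij} = s_{ij} / (s_i · s_j):
  r[U,U] = 1 (diagonal).
  r[U,V] = -2.5 / (2.4014 · 1.3784) = -2.5 / 3.3101 = -0.7553
  r[U,W] = 3.9667 / (2.4014 · 2.4833) = 3.9667 / 5.9633 = 0.6652
  r[V,V] = 1 (diagonal).
  r[V,W] = -0.7 / (1.3784 · 2.4833) = -0.7 / 3.423 = -0.2045
  r[W,W] = 1 (diagonal).

R is symmetric with unit diagonal. Assembling:

R = [[1, -0.7553, 0.6652],
 [-0.7553, 1, -0.2045],
 [0.6652, -0.2045, 1]]


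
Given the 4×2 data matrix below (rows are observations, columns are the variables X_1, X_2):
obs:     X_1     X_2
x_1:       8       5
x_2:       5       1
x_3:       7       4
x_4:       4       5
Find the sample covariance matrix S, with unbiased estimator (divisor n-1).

Step 1 — column means:
  mean(X_1) = (8 + 5 + 7 + 4) / 4 = 24/4 = 6
  mean(X_2) = (5 + 1 + 4 + 5) / 4 = 15/4 = 3.75

Step 2 — sample covariance S[i,j] = (1/(n-1)) · Σ_k (x_{k,i} - mean_i) · (x_{k,j} - mean_j), with n-1 = 3.
  S[X_1,X_1] = ((2)·(2) + (-1)·(-1) + (1)·(1) + (-2)·(-2)) / 3 = 10/3 = 3.3333
  S[X_1,X_2] = ((2)·(1.25) + (-1)·(-2.75) + (1)·(0.25) + (-2)·(1.25)) / 3 = 3/3 = 1
  S[X_2,X_2] = ((1.25)·(1.25) + (-2.75)·(-2.75) + (0.25)·(0.25) + (1.25)·(1.25)) / 3 = 10.75/3 = 3.5833

S is symmetric (S[j,i] = S[i,j]). Assembling:

S = [[3.3333, 1],
 [1, 3.5833]]


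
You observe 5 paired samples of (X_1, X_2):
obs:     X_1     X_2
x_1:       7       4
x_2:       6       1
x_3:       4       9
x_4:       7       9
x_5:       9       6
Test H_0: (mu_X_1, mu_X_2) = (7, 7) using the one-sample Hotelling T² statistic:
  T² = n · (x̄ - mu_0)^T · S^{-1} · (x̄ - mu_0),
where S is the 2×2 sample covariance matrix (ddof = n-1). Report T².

Step 1 — sample mean vector:
  mean(X_1) = (7 + 6 + 4 + 7 + 9) / 5 = 33/5 = 6.6
  mean(X_2) = (4 + 1 + 9 + 9 + 6) / 5 = 29/5 = 5.8
  x̄ = (6.6, 5.8),  deviation x̄ - mu_0 = (6.6, 5.8) - (7, 7) = (-0.4, -1.2).

Step 2 — sample covariance matrix, S[i,j] = (1/(n-1)) · Σ_k (x_{k,i} - mean_i) · (x_{k,j} - mean_j), divisor n-1 = 4:
  S[X_1,X_1] = ((0.4)·(0.4) + (-0.6)·(-0.6) + (-2.6)·(-2.6) + (0.4)·(0.4) + (2.4)·(2.4)) / 4 = 13.2/4 = 3.3
  S[X_1,X_2] = ((0.4)·(-1.8) + (-0.6)·(-4.8) + (-2.6)·(3.2) + (0.4)·(3.2) + (2.4)·(0.2)) / 4 = -4.4/4 = -1.1
  S[X_2,X_2] = ((-1.8)·(-1.8) + (-4.8)·(-4.8) + (3.2)·(3.2) + (3.2)·(3.2) + (0.2)·(0.2)) / 4 = 46.8/4 = 11.7
  S = [[3.3, -1.1],
 [-1.1, 11.7]].

Step 3 — invert S. det(S) = 3.3·11.7 - (-1.1)² = 37.4.
  S^{-1} = (1/det) · [[d, -b], [-b, a]] = [[0.3128, 0.0294],
 [0.0294, 0.0882]].

Step 4 — quadratic form (x̄ - mu_0)^T · S^{-1} · (x̄ - mu_0):
  S^{-1} · (x̄ - mu_0) = (-0.1604, -0.1176),
  (x̄ - mu_0)^T · [...] = (-0.4)·(-0.1604) + (-1.2)·(-0.1176) = 0.2053.

Step 5 — scale by n: T² = 5 · 0.2053 = 1.0267.

T² ≈ 1.0267


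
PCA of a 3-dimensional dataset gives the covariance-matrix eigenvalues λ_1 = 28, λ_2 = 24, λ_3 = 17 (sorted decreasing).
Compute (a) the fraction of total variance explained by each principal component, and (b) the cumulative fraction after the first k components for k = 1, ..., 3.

Step 1 — total variance = trace(Sigma) = Σ λ_i = 28 + 24 + 17 = 69.

Step 2 — fraction explained by component i = λ_i / Σ λ:
  PC1: 28/69 = 0.4058
  PC2: 24/69 = 0.3478
  PC3: 17/69 = 0.2464

Step 3 — cumulative fraction after k components = (λ_1 + ... + λ_k) / Σ λ:
  k = 1: 28/69 = 0.4058
  k = 2: (28 + 24)/69 = 52/69 = 0.7536
  k = 3: (28 + 24 + 17)/69 = 69/69 = 1

Summary (fraction, with percent):

explained: PC1 0.4058 (40.58%), PC2 0.3478 (34.78%), PC3 0.2464 (24.64%);  cumulative: 0.4058, 0.7536, 1


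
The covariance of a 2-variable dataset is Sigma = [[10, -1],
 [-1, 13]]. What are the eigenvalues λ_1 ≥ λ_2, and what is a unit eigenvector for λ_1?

Step 1 — characteristic polynomial of 2×2 Sigma:
  det(Sigma - λI) = λ² - trace · λ + det = 0.
  trace = 10 + 13 = 23, det = 10·13 - (-1)² = 129.
Step 2 — discriminant:
  Δ = trace² - 4·det = 529 - 516 = 13.
Step 3 — eigenvalues:
  λ = (trace ± √Δ)/2 = (23 ± 3.6056)/2,
  λ_1 = 13.3028,  λ_2 = 9.6972.

Step 4 — unit eigenvector for λ_1: solve (Sigma - λ_1 I)v = 0. First row:
  (10 - 13.3028)·v_x + (-1)·v_y = 0, i.e. (-3.3028)·v_x + (-1)·v_y = 0,
  so v ∝ (b, λ_1 - a) = (-1, 3.3028); multiply by -1 so the first entry is positive: u = (1, -3.3028).
  ||u|| = √((1)² + (-3.3028)²) = √(11.9083) ≈ 3.4508,
  v_1 = u/||u|| ≈ (0.2898, -0.9571) (||v_1|| = 1).

λ_1 = 13.3028,  λ_2 = 9.6972;  v_1 ≈ (0.2898, -0.9571)


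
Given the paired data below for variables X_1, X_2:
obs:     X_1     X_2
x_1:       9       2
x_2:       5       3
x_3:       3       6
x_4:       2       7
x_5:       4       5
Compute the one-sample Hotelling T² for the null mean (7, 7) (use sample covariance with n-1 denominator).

Step 1 — sample mean vector:
  mean(X_1) = (9 + 5 + 3 + 2 + 4) / 5 = 23/5 = 4.6
  mean(X_2) = (2 + 3 + 6 + 7 + 5) / 5 = 23/5 = 4.6
  x̄ = (4.6, 4.6),  deviation x̄ - mu_0 = (4.6, 4.6) - (7, 7) = (-2.4, -2.4).

Step 2 — sample covariance matrix, S[i,j] = (1/(n-1)) · Σ_k (x_{k,i} - mean_i) · (x_{k,j} - mean_j), divisor n-1 = 4:
  S[X_1,X_1] = ((4.4)·(4.4) + (0.4)·(0.4) + (-1.6)·(-1.6) + (-2.6)·(-2.6) + (-0.6)·(-0.6)) / 4 = 29.2/4 = 7.3
  S[X_1,X_2] = ((4.4)·(-2.6) + (0.4)·(-1.6) + (-1.6)·(1.4) + (-2.6)·(2.4) + (-0.6)·(0.4)) / 4 = -20.8/4 = -5.2
  S[X_2,X_2] = ((-2.6)·(-2.6) + (-1.6)·(-1.6) + (1.4)·(1.4) + (2.4)·(2.4) + (0.4)·(0.4)) / 4 = 17.2/4 = 4.3
  S = [[7.3, -5.2],
 [-5.2, 4.3]].

Step 3 — invert S. det(S) = 7.3·4.3 - (-5.2)² = 4.35.
  S^{-1} = (1/det) · [[d, -b], [-b, a]] = [[0.9885, 1.1954],
 [1.1954, 1.6782]].

Step 4 — quadratic form (x̄ - mu_0)^T · S^{-1} · (x̄ - mu_0):
  S^{-1} · (x̄ - mu_0) = (-5.2414, -6.8966),
  (x̄ - mu_0)^T · [...] = (-2.4)·(-5.2414) + (-2.4)·(-6.8966) = 29.131.

Step 5 — scale by n: T² = 5 · 29.131 = 145.6552.

T² ≈ 145.6552


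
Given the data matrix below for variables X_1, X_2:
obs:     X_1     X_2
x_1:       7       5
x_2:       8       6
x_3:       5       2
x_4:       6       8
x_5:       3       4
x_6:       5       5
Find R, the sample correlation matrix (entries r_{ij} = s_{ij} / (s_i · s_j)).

Step 1 — column means:
  mean(X_1) = (7 + 8 + 5 + 6 + 3 + 5) / 6 = 34/6 = 5.6667
  mean(X_2) = (5 + 6 + 2 + 8 + 4 + 5) / 6 = 30/6 = 5

Step 2 — sample variances and covariances s[i,j] = (1/(n-1)) · Σ_k (x_{k,i} - mean_i) · (x_{k,j} - mean_j), with n-1 = 5:
  s[X_1,X_1] = ((1.3333)·(1.3333) + (2.3333)·(2.3333) + (-0.6667)·(-0.6667) + (0.3333)·(0.3333) + (-2.6667)·(-2.6667) + (-0.6667)·(-0.6667)) / 5 = 15.3333/5 = 3.0667
  s[X_1,X_2] = ((1.3333)·(0) + (2.3333)·(1) + (-0.6667)·(-3) + (0.3333)·(3) + (-2.6667)·(-1) + (-0.6667)·(0)) / 5 = 8/5 = 1.6
  s[X_2,X_2] = ((0)·(0) + (1)·(1) + (-3)·(-3) + (3)·(3) + (-1)·(-1) + (0)·(0)) / 5 = 20/5 = 4
  Sample standard deviations s_i = √(s[i,i]):
  s(X_1) = √(3.0667) = 1.7512
  s(X_2) = √(4) = 2

Step 3 — r_{ij} = s_{ij} / (s_i · s_j):
  r[X_1,X_1] = 1 (diagonal).
  r[X_1,X_2] = 1.6 / (1.7512 · 2) = 1.6 / 3.5024 = 0.4568
  r[X_2,X_2] = 1 (diagonal).

R is symmetric with unit diagonal. Assembling:

R = [[1, 0.4568],
 [0.4568, 1]]


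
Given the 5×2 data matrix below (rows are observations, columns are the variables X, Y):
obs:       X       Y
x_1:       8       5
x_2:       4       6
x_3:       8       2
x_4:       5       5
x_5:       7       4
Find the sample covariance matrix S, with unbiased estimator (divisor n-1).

Step 1 — column means:
  mean(X) = (8 + 4 + 8 + 5 + 7) / 5 = 32/5 = 6.4
  mean(Y) = (5 + 6 + 2 + 5 + 4) / 5 = 22/5 = 4.4

Step 2 — sample covariance S[i,j] = (1/(n-1)) · Σ_k (x_{k,i} - mean_i) · (x_{k,j} - mean_j), with n-1 = 4.
  S[X,X] = ((1.6)·(1.6) + (-2.4)·(-2.4) + (1.6)·(1.6) + (-1.4)·(-1.4) + (0.6)·(0.6)) / 4 = 13.2/4 = 3.3
  S[X,Y] = ((1.6)·(0.6) + (-2.4)·(1.6) + (1.6)·(-2.4) + (-1.4)·(0.6) + (0.6)·(-0.4)) / 4 = -7.8/4 = -1.95
  S[Y,Y] = ((0.6)·(0.6) + (1.6)·(1.6) + (-2.4)·(-2.4) + (0.6)·(0.6) + (-0.4)·(-0.4)) / 4 = 9.2/4 = 2.3

S is symmetric (S[j,i] = S[i,j]). Assembling:

S = [[3.3, -1.95],
 [-1.95, 2.3]]


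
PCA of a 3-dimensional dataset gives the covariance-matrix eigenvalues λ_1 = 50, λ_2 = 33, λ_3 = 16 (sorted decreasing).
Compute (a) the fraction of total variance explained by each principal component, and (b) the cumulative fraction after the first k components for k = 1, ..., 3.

Step 1 — total variance = trace(Sigma) = Σ λ_i = 50 + 33 + 16 = 99.

Step 2 — fraction explained by component i = λ_i / Σ λ:
  PC1: 50/99 = 0.5051
  PC2: 33/99 = 0.3333
  PC3: 16/99 = 0.1616

Step 3 — cumulative fraction after k components = (λ_1 + ... + λ_k) / Σ λ:
  k = 1: 50/99 = 0.5051
  k = 2: (50 + 33)/99 = 83/99 = 0.8384
  k = 3: (50 + 33 + 16)/99 = 99/99 = 1

Summary (fraction, with percent):

explained: PC1 0.5051 (50.51%), PC2 0.3333 (33.33%), PC3 0.1616 (16.16%);  cumulative: 0.5051, 0.8384, 1


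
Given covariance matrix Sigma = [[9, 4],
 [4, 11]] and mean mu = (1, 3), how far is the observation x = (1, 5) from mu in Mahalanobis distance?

Step 1 — centre the observation: (x - mu) = (0, 2).

Step 2 — invert Sigma. det(Sigma) = 9·11 - (4)² = 83.
  Sigma^{-1} = (1/det) · [[d, -b], [-b, a]] = [[0.1325, -0.0482],
 [-0.0482, 0.1084]].

Step 3 — form the quadratic (x - mu)^T · Sigma^{-1} · (x - mu):
  Sigma^{-1} · (x - mu) = (-0.0964, 0.2169).
  (x - mu)^T · [Sigma^{-1} · (x - mu)] = (0)·(-0.0964) + (2)·(0.2169) = 0.4337.

Step 4 — take square root: d = √(0.4337) ≈ 0.6586.

d(x, mu) = √(0.4337) ≈ 0.6586


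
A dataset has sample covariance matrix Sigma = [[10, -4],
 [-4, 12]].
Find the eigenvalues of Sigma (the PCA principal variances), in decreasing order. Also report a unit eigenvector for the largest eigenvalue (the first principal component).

Step 1 — characteristic polynomial of 2×2 Sigma:
  det(Sigma - λI) = λ² - trace · λ + det = 0.
  trace = 10 + 12 = 22, det = 10·12 - (-4)² = 104.
Step 2 — discriminant:
  Δ = trace² - 4·det = 484 - 416 = 68.
Step 3 — eigenvalues:
  λ = (trace ± √Δ)/2 = (22 ± 8.2462)/2,
  λ_1 = 15.1231,  λ_2 = 6.8769.

Step 4 — unit eigenvector for λ_1: solve (Sigma - λ_1 I)v = 0. First row:
  (10 - 15.1231)·v_x + (-4)·v_y = 0, i.e. (-5.1231)·v_x + (-4)·v_y = 0,
  so v ∝ (b, λ_1 - a) = (-4, 5.1231); multiply by -1 so the first entry is positive: u = (4, -5.1231).
  ||u|| = √((4)² + (-5.1231)²) = √(42.2462) ≈ 6.4997,
  v_1 = u/||u|| ≈ (0.6154, -0.7882) (||v_1|| = 1).

λ_1 = 15.1231,  λ_2 = 6.8769;  v_1 ≈ (0.6154, -0.7882)


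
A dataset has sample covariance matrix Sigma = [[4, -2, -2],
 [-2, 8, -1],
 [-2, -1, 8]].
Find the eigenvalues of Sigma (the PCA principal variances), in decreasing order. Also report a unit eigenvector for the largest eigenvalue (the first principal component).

Step 1 — characteristic polynomial p(λ) = det(λI - Sigma) = λ³ - tr·λ² + c_1·λ - det, where tr = trace, c_1 = sum of the principal 2×2 minors, det = det(Sigma):
  tr = 4 + 8 + 8 = 20,
  c_1 = (4·8 - (-2)²) + (4·8 - (-2)²) + (8·8 - (-1)²) = 28 + 28 + 63 = 119,
  det = 4·(8·8 - (-1)²) - (-2)·((-2)·8 - (-1)·(-2)) + (-2)·((-2)·(-1) - 8·(-2)) = 4·(63) - (-2)·(-18) + (-2)·(18) = 180.
  So p(λ) = λ³ - 20λ² + 119λ - 180.
Step 2 — look for an integer root (rational root theorem: any rational root is an integer divisor of 180). Testing λ = 9:
  p(9) = 729 - 1620 + 1071 - 180 = 0  ✓
  Dividing out (λ - 9): p(λ) = (λ - 9)(λ² - 11λ + 20).
Step 3 — remaining eigenvalues from the quadratic λ² - 11λ + 20 = 0:
  Δ = 11² - 4·20 = 121 - 80 = 41,  λ = (11 ± √41)/2 = (11 ± 6.4031)/2 ≈ 8.7016 or 2.2984.
  Sorted: λ_1 = 9,  λ_2 = 8.7016,  λ_3 = 2.2984  (check: sum = 20 = tr ✓).

Step 4 — unit eigenvector for λ_1 = 9: v spans the null space of (Sigma - λ_1 I), whose rows are
  r_1 = (-5, -2, -2),  r_2 = (-2, -1, -1),  r_3 = (-2, -1, -1).
  v is orthogonal to every row, so take v ∝ r_1 × r_2 = ((-2)·(-1) - (-2)·(-1), (-2)·(-2) - (-5)·(-1), (-5)·(-1) - (-2)·(-2)) = (0, -1, 1).
  Rescale (multiply by -1 so the first nonzero entry is positive): u = (0, 1, -1).
  ||u|| = √((0)² + (1)² + (-1)²) = √(2) ≈ 1.4142,  v_1 = u/||u|| ≈ (0, 0.7071, -0.7071) (||v_1|| = 1).

λ_1 = 9,  λ_2 = 8.7016,  λ_3 = 2.2984;  v_1 ≈ (0, 0.7071, -0.7071)


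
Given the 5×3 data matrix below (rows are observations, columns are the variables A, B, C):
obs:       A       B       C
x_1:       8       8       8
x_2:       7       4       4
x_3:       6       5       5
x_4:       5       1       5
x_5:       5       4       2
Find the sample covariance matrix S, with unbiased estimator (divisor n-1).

Step 1 — column means:
  mean(A) = (8 + 7 + 6 + 5 + 5) / 5 = 31/5 = 6.2
  mean(B) = (8 + 4 + 5 + 1 + 4) / 5 = 22/5 = 4.4
  mean(C) = (8 + 4 + 5 + 5 + 2) / 5 = 24/5 = 4.8

Step 2 — sample covariance S[i,j] = (1/(n-1)) · Σ_k (x_{k,i} - mean_i) · (x_{k,j} - mean_j), with n-1 = 4.
  S[A,A] = ((1.8)·(1.8) + (0.8)·(0.8) + (-0.2)·(-0.2) + (-1.2)·(-1.2) + (-1.2)·(-1.2)) / 4 = 6.8/4 = 1.7
  S[A,B] = ((1.8)·(3.6) + (0.8)·(-0.4) + (-0.2)·(0.6) + (-1.2)·(-3.4) + (-1.2)·(-0.4)) / 4 = 10.6/4 = 2.65
  S[A,C] = ((1.8)·(3.2) + (0.8)·(-0.8) + (-0.2)·(0.2) + (-1.2)·(0.2) + (-1.2)·(-2.8)) / 4 = 8.2/4 = 2.05
  S[B,B] = ((3.6)·(3.6) + (-0.4)·(-0.4) + (0.6)·(0.6) + (-3.4)·(-3.4) + (-0.4)·(-0.4)) / 4 = 25.2/4 = 6.3
  S[B,C] = ((3.6)·(3.2) + (-0.4)·(-0.8) + (0.6)·(0.2) + (-3.4)·(0.2) + (-0.4)·(-2.8)) / 4 = 12.4/4 = 3.1
  S[C,C] = ((3.2)·(3.2) + (-0.8)·(-0.8) + (0.2)·(0.2) + (0.2)·(0.2) + (-2.8)·(-2.8)) / 4 = 18.8/4 = 4.7

S is symmetric (S[j,i] = S[i,j]). Assembling:

S = [[1.7, 2.65, 2.05],
 [2.65, 6.3, 3.1],
 [2.05, 3.1, 4.7]]


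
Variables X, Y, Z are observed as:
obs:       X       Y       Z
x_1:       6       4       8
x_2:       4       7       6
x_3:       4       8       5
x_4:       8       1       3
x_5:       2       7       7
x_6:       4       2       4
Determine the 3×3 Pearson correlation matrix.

Step 1 — column means:
  mean(X) = (6 + 4 + 4 + 8 + 2 + 4) / 6 = 28/6 = 4.6667
  mean(Y) = (4 + 7 + 8 + 1 + 7 + 2) / 6 = 29/6 = 4.8333
  mean(Z) = (8 + 6 + 5 + 3 + 7 + 4) / 6 = 33/6 = 5.5

Step 2 — sample variances and covariances s[i,j] = (1/(n-1)) · Σ_k (x_{k,i} - mean_i) · (x_{k,j} - mean_j), with n-1 = 5:
  s[X,X] = ((1.3333)·(1.3333) + (-0.6667)·(-0.6667) + (-0.6667)·(-0.6667) + (3.3333)·(3.3333) + (-2.6667)·(-2.6667) + (-0.6667)·(-0.6667)) / 5 = 21.3333/5 = 4.2667
  s[X,Y] = ((1.3333)·(-0.8333) + (-0.6667)·(2.1667) + (-0.6667)·(3.1667) + (3.3333)·(-3.8333) + (-2.6667)·(2.1667) + (-0.6667)·(-2.8333)) / 5 = -21.3333/5 = -4.2667
  s[X,Z] = ((1.3333)·(2.5) + (-0.6667)·(0.5) + (-0.6667)·(-0.5) + (3.3333)·(-2.5) + (-2.6667)·(1.5) + (-0.6667)·(-1.5)) / 5 = -8/5 = -1.6
  s[Y,Y] = ((-0.8333)·(-0.8333) + (2.1667)·(2.1667) + (3.1667)·(3.1667) + (-3.8333)·(-3.8333) + (2.1667)·(2.1667) + (-2.8333)·(-2.8333)) / 5 = 42.8333/5 = 8.5667
  s[Y,Z] = ((-0.8333)·(2.5) + (2.1667)·(0.5) + (3.1667)·(-0.5) + (-3.8333)·(-2.5) + (2.1667)·(1.5) + (-2.8333)·(-1.5)) / 5 = 14.5/5 = 2.9
  s[Z,Z] = ((2.5)·(2.5) + (0.5)·(0.5) + (-0.5)·(-0.5) + (-2.5)·(-2.5) + (1.5)·(1.5) + (-1.5)·(-1.5)) / 5 = 17.5/5 = 3.5
  Sample standard deviations s_i = √(s[i,i]):
  s(X) = √(4.2667) = 2.0656
  s(Y) = √(8.5667) = 2.9269
  s(Z) = √(3.5) = 1.8708

Step 3 — r_{ij} = s_{ij} / (s_i · s_j):
  r[X,X] = 1 (diagonal).
  r[X,Y] = -4.2667 / (2.0656 · 2.9269) = -4.2667 / 6.0458 = -0.7057
  r[X,Z] = -1.6 / (2.0656 · 1.8708) = -1.6 / 3.8644 = -0.414
  r[Y,Y] = 1 (diagonal).
  r[Y,Z] = 2.9 / (2.9269 · 1.8708) = 2.9 / 5.4757 = 0.5296
  r[Z,Z] = 1 (diagonal).

R is symmetric with unit diagonal. Assembling:

R = [[1, -0.7057, -0.414],
 [-0.7057, 1, 0.5296],
 [-0.414, 0.5296, 1]]


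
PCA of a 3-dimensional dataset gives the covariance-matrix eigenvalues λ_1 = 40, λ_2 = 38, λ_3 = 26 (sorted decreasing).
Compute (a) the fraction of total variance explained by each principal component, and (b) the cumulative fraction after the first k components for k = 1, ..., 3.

Step 1 — total variance = trace(Sigma) = Σ λ_i = 40 + 38 + 26 = 104.

Step 2 — fraction explained by component i = λ_i / Σ λ:
  PC1: 40/104 = 0.3846
  PC2: 38/104 = 0.3654
  PC3: 26/104 = 0.25

Step 3 — cumulative fraction after k components = (λ_1 + ... + λ_k) / Σ λ:
  k = 1: 40/104 = 0.3846
  k = 2: (40 + 38)/104 = 78/104 = 0.75
  k = 3: (40 + 38 + 26)/104 = 104/104 = 1

Summary (fraction, with percent):

explained: PC1 0.3846 (38.46%), PC2 0.3654 (36.54%), PC3 0.25 (25%);  cumulative: 0.3846, 0.75, 1


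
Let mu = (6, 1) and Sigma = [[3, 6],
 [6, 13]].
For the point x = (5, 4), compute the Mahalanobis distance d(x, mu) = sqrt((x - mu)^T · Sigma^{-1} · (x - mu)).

Step 1 — centre the observation: (x - mu) = (-1, 3).

Step 2 — invert Sigma. det(Sigma) = 3·13 - (6)² = 3.
  Sigma^{-1} = (1/det) · [[d, -b], [-b, a]] = [[4.3333, -2],
 [-2, 1]].

Step 3 — form the quadratic (x - mu)^T · Sigma^{-1} · (x - mu):
  Sigma^{-1} · (x - mu) = (-10.3333, 5).
  (x - mu)^T · [Sigma^{-1} · (x - mu)] = (-1)·(-10.3333) + (3)·(5) = 25.3333.

Step 4 — take square root: d = √(25.3333) ≈ 5.0332.

d(x, mu) = √(25.3333) ≈ 5.0332


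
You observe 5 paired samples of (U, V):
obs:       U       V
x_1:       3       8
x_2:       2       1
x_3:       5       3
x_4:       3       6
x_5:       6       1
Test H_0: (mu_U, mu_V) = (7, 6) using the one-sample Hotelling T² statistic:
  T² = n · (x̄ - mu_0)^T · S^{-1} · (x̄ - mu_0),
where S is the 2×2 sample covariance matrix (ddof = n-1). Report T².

Step 1 — sample mean vector:
  mean(U) = (3 + 2 + 5 + 3 + 6) / 5 = 19/5 = 3.8
  mean(V) = (8 + 1 + 3 + 6 + 1) / 5 = 19/5 = 3.8
  x̄ = (3.8, 3.8),  deviation x̄ - mu_0 = (3.8, 3.8) - (7, 6) = (-3.2, -2.2).

Step 2 — sample covariance matrix, S[i,j] = (1/(n-1)) · Σ_k (x_{k,i} - mean_i) · (x_{k,j} - mean_j), divisor n-1 = 4:
  S[U,U] = ((-0.8)·(-0.8) + (-1.8)·(-1.8) + (1.2)·(1.2) + (-0.8)·(-0.8) + (2.2)·(2.2)) / 4 = 10.8/4 = 2.7
  S[U,V] = ((-0.8)·(4.2) + (-1.8)·(-2.8) + (1.2)·(-0.8) + (-0.8)·(2.2) + (2.2)·(-2.8)) / 4 = -7.2/4 = -1.8
  S[V,V] = ((4.2)·(4.2) + (-2.8)·(-2.8) + (-0.8)·(-0.8) + (2.2)·(2.2) + (-2.8)·(-2.8)) / 4 = 38.8/4 = 9.7
  S = [[2.7, -1.8],
 [-1.8, 9.7]].

Step 3 — invert S. det(S) = 2.7·9.7 - (-1.8)² = 22.95.
  S^{-1} = (1/det) · [[d, -b], [-b, a]] = [[0.4227, 0.0784],
 [0.0784, 0.1176]].

Step 4 — quadratic form (x̄ - mu_0)^T · S^{-1} · (x̄ - mu_0):
  S^{-1} · (x̄ - mu_0) = (-1.5251, -0.5098),
  (x̄ - mu_0)^T · [...] = (-3.2)·(-1.5251) + (-2.2)·(-0.5098) = 6.0017.

Step 5 — scale by n: T² = 5 · 6.0017 = 30.0087.

T² ≈ 30.0087


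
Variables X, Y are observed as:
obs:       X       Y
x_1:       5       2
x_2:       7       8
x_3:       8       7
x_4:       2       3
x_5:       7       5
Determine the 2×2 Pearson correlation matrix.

Step 1 — column means:
  mean(X) = (5 + 7 + 8 + 2 + 7) / 5 = 29/5 = 5.8
  mean(Y) = (2 + 8 + 7 + 3 + 5) / 5 = 25/5 = 5

Step 2 — sample variances and covariances s[i,j] = (1/(n-1)) · Σ_k (x_{k,i} - mean_i) · (x_{k,j} - mean_j), with n-1 = 4:
  s[X,X] = ((-0.8)·(-0.8) + (1.2)·(1.2) + (2.2)·(2.2) + (-3.8)·(-3.8) + (1.2)·(1.2)) / 4 = 22.8/4 = 5.7
  s[X,Y] = ((-0.8)·(-3) + (1.2)·(3) + (2.2)·(2) + (-3.8)·(-2) + (1.2)·(0)) / 4 = 18/4 = 4.5
  s[Y,Y] = ((-3)·(-3) + (3)·(3) + (2)·(2) + (-2)·(-2) + (0)·(0)) / 4 = 26/4 = 6.5
  Sample standard deviations s_i = √(s[i,i]):
  s(X) = √(5.7) = 2.3875
  s(Y) = √(6.5) = 2.5495

Step 3 — r_{ij} = s_{ij} / (s_i · s_j):
  r[X,X] = 1 (diagonal).
  r[X,Y] = 4.5 / (2.3875 · 2.5495) = 4.5 / 6.0869 = 0.7393
  r[Y,Y] = 1 (diagonal).

R is symmetric with unit diagonal. Assembling:

R = [[1, 0.7393],
 [0.7393, 1]]


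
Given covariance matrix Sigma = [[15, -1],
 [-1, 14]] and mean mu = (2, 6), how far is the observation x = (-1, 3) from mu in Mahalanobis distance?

Step 1 — centre the observation: (x - mu) = (-3, -3).

Step 2 — invert Sigma. det(Sigma) = 15·14 - (-1)² = 209.
  Sigma^{-1} = (1/det) · [[d, -b], [-b, a]] = [[0.067, 0.0048],
 [0.0048, 0.0718]].

Step 3 — form the quadratic (x - mu)^T · Sigma^{-1} · (x - mu):
  Sigma^{-1} · (x - mu) = (-0.2153, -0.2297).
  (x - mu)^T · [Sigma^{-1} · (x - mu)] = (-3)·(-0.2153) + (-3)·(-0.2297) = 1.3349.

Step 4 — take square root: d = √(1.3349) ≈ 1.1554.

d(x, mu) = √(1.3349) ≈ 1.1554


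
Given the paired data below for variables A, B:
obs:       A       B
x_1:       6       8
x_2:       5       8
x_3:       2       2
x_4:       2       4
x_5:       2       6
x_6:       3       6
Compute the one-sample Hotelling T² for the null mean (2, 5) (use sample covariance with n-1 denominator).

Step 1 — sample mean vector:
  mean(A) = (6 + 5 + 2 + 2 + 2 + 3) / 6 = 20/6 = 3.3333
  mean(B) = (8 + 8 + 2 + 4 + 6 + 6) / 6 = 34/6 = 5.6667
  x̄ = (3.3333, 5.6667),  deviation x̄ - mu_0 = (3.3333, 5.6667) - (2, 5) = (1.3333, 0.6667).

Step 2 — sample covariance matrix, S[i,j] = (1/(n-1)) · Σ_k (x_{k,i} - mean_i) · (x_{k,j} - mean_j), divisor n-1 = 5:
  S[A,A] = ((2.6667)·(2.6667) + (1.6667)·(1.6667) + (-1.3333)·(-1.3333) + (-1.3333)·(-1.3333) + (-1.3333)·(-1.3333) + (-0.3333)·(-0.3333)) / 5 = 15.3333/5 = 3.0667
  S[A,B] = ((2.6667)·(2.3333) + (1.6667)·(2.3333) + (-1.3333)·(-3.6667) + (-1.3333)·(-1.6667) + (-1.3333)·(0.3333) + (-0.3333)·(0.3333)) / 5 = 16.6667/5 = 3.3333
  S[B,B] = ((2.3333)·(2.3333) + (2.3333)·(2.3333) + (-3.6667)·(-3.6667) + (-1.6667)·(-1.6667) + (0.3333)·(0.3333) + (0.3333)·(0.3333)) / 5 = 27.3333/5 = 5.4667
  S = [[3.0667, 3.3333],
 [3.3333, 5.4667]].

Step 3 — invert S. det(S) = 3.0667·5.4667 - (3.3333)² = 5.6533.
  S^{-1} = (1/det) · [[d, -b], [-b, a]] = [[0.967, -0.5896],
 [-0.5896, 0.5425]].

Step 4 — quadratic form (x̄ - mu_0)^T · S^{-1} · (x̄ - mu_0):
  S^{-1} · (x̄ - mu_0) = (0.8962, -0.4245),
  (x̄ - mu_0)^T · [...] = (1.3333)·(0.8962) + (0.6667)·(-0.4245) = 0.9119.

Step 5 — scale by n: T² = 6 · 0.9119 = 5.4717.

T² ≈ 5.4717


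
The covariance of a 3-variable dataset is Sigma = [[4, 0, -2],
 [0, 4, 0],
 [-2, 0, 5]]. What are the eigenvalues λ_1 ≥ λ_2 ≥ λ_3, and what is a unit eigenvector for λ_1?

Step 1 — characteristic polynomial p(λ) = det(λI - Sigma) = λ³ - tr·λ² + c_1·λ - det, where tr = trace, c_1 = sum of the principal 2×2 minors, det = det(Sigma):
  tr = 4 + 4 + 5 = 13,
  c_1 = (4·4 - (0)²) + (4·5 - (-2)²) + (4·5 - (0)²) = 16 + 16 + 20 = 52,
  det = 4·(4·5 - (0)²) - (0)·((0)·5 - (0)·(-2)) + (-2)·((0)·(0) - 4·(-2)) = 4·(20) - (0)·(0) + (-2)·(8) = 64.
  So p(λ) = λ³ - 13λ² + 52λ - 64.
Step 2 — look for an integer root (rational root theorem: any rational root is an integer divisor of 64). Testing λ = 4:
  p(4) = 64 - 208 + 208 - 64 = 0  ✓
  Dividing out (λ - 4): p(λ) = (λ - 4)(λ² - 9λ + 16).
Step 3 — remaining eigenvalues from the quadratic λ² - 9λ + 16 = 0:
  Δ = 9² - 4·16 = 81 - 64 = 17,  λ = (9 ± √17)/2 = (9 ± 4.1231)/2 ≈ 6.5616 or 2.4384.
  Sorted: λ_1 = 6.5616,  λ_2 = 4,  λ_3 = 2.4384  (check: sum = 13 = tr ✓).

Step 4 — unit eigenvector for λ_1 ≈ 6.5616: v spans the null space of (Sigma - λ_1 I), whose rows are
  r_1 = (-2.5616, 0, -2),  r_2 = (0, -2.5616, 0),  r_3 = (-2, 0, -1.5616).
  v is orthogonal to every row, so take v ∝ r_1 × r_2 = ((0)·(0) - (-2)·(-2.5616), (-2)·(0) - (-2.5616)·(0), (-2.5616)·(-2.5616) - (0)·(0)) ≈ (-5.1231, 0, 6.5616).
  Rescale (multiply by -1 so the first nonzero entry is positive): u = (5.1231, 0, -6.5616).
  ||u|| = √((5.1231)² + (0)² + (-6.5616)²) = √(69.3002) ≈ 8.3247,  v_1 = u/||u|| ≈ (0.6154, 0, -0.7882) (||v_1|| = 1).

λ_1 = 6.5616,  λ_2 = 4,  λ_3 = 2.4384;  v_1 ≈ (0.6154, 0, -0.7882)


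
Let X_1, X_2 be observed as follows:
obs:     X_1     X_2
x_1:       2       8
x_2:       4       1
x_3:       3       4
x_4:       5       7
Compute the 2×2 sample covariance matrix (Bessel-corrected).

Step 1 — column means:
  mean(X_1) = (2 + 4 + 3 + 5) / 4 = 14/4 = 3.5
  mean(X_2) = (8 + 1 + 4 + 7) / 4 = 20/4 = 5

Step 2 — sample covariance S[i,j] = (1/(n-1)) · Σ_k (x_{k,i} - mean_i) · (x_{k,j} - mean_j), with n-1 = 3.
  S[X_1,X_1] = ((-1.5)·(-1.5) + (0.5)·(0.5) + (-0.5)·(-0.5) + (1.5)·(1.5)) / 3 = 5/3 = 1.6667
  S[X_1,X_2] = ((-1.5)·(3) + (0.5)·(-4) + (-0.5)·(-1) + (1.5)·(2)) / 3 = -3/3 = -1
  S[X_2,X_2] = ((3)·(3) + (-4)·(-4) + (-1)·(-1) + (2)·(2)) / 3 = 30/3 = 10

S is symmetric (S[j,i] = S[i,j]). Assembling:

S = [[1.6667, -1],
 [-1, 10]]


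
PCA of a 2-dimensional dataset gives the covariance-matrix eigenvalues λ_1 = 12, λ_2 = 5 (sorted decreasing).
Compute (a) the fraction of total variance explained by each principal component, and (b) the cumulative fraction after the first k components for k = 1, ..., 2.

Step 1 — total variance = trace(Sigma) = Σ λ_i = 12 + 5 = 17.

Step 2 — fraction explained by component i = λ_i / Σ λ:
  PC1: 12/17 = 0.7059
  PC2: 5/17 = 0.2941

Step 3 — cumulative fraction after k components = (λ_1 + ... + λ_k) / Σ λ:
  k = 1: 12/17 = 0.7059
  k = 2: (12 + 5)/17 = 17/17 = 1

Summary (fraction, with percent):

explained: PC1 0.7059 (70.59%), PC2 0.2941 (29.41%);  cumulative: 0.7059, 1


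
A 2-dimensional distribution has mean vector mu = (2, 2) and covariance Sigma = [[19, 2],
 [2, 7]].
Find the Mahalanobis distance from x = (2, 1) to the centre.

Step 1 — centre the observation: (x - mu) = (0, -1).

Step 2 — invert Sigma. det(Sigma) = 19·7 - (2)² = 129.
  Sigma^{-1} = (1/det) · [[d, -b], [-b, a]] = [[0.0543, -0.0155],
 [-0.0155, 0.1473]].

Step 3 — form the quadratic (x - mu)^T · Sigma^{-1} · (x - mu):
  Sigma^{-1} · (x - mu) = (0.0155, -0.1473).
  (x - mu)^T · [Sigma^{-1} · (x - mu)] = (0)·(0.0155) + (-1)·(-0.1473) = 0.1473.

Step 4 — take square root: d = √(0.1473) ≈ 0.3838.

d(x, mu) = √(0.1473) ≈ 0.3838


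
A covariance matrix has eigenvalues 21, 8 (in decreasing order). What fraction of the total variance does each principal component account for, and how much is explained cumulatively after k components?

Step 1 — total variance = trace(Sigma) = Σ λ_i = 21 + 8 = 29.

Step 2 — fraction explained by component i = λ_i / Σ λ:
  PC1: 21/29 = 0.7241
  PC2: 8/29 = 0.2759

Step 3 — cumulative fraction after k components = (λ_1 + ... + λ_k) / Σ λ:
  k = 1: 21/29 = 0.7241
  k = 2: (21 + 8)/29 = 29/29 = 1

Summary (fraction, with percent):

explained: PC1 0.7241 (72.41%), PC2 0.2759 (27.59%);  cumulative: 0.7241, 1


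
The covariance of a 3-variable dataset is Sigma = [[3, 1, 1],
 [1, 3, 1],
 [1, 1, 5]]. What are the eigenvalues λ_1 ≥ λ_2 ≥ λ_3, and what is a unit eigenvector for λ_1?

Step 1 — characteristic polynomial p(λ) = det(λI - Sigma) = λ³ - tr·λ² + c_1·λ - det, where tr = trace, c_1 = sum of the principal 2×2 minors, det = det(Sigma):
  tr = 3 + 3 + 5 = 11,
  c_1 = (3·3 - (1)²) + (3·5 - (1)²) + (3·5 - (1)²) = 8 + 14 + 14 = 36,
  det = 3·(3·5 - (1)²) - (1)·((1)·5 - (1)·(1)) + (1)·((1)·(1) - 3·(1)) = 3·(14) - (1)·(4) + (1)·(-2) = 36.
  So p(λ) = λ³ - 11λ² + 36λ - 36.
Step 2 — look for an integer root (rational root theorem: any rational root is an integer divisor of 36). Testing λ = 2:
  p(2) = 8 - 44 + 72 - 36 = 0  ✓
  Dividing out (λ - 2): p(λ) = (λ - 2)(λ² - 9λ + 18).
Step 3 — remaining eigenvalues from the quadratic λ² - 9λ + 18 = 0:
  Δ = 9² - 4·18 = 81 - 72 = 9,  λ = (9 ± √9)/2 = (9 ± 3)/2 = 6 or 3.
  Sorted: λ_1 = 6,  λ_2 = 3,  λ_3 = 2  (check: sum = 11 = tr ✓).

Step 4 — unit eigenvector for λ_1 = 6: v spans the null space of (Sigma - λ_1 I), whose rows are
  r_1 = (-3, 1, 1),  r_2 = (1, -3, 1),  r_3 = (1, 1, -1).
  v is orthogonal to every row, so take v ∝ r_1 × r_2 = ((1)·(1) - (1)·(-3), (1)·(1) - (-3)·(1), (-3)·(-3) - (1)·(1)) = (4, 4, 8).
  Rescale (divide by 4): u = (1, 1, 2).
  ||u|| = √((1)² + (1)² + (2)²) = √(6) ≈ 2.4495,  v_1 = u/||u|| ≈ (0.4082, 0.4082, 0.8165) (||v_1|| = 1).

λ_1 = 6,  λ_2 = 3,  λ_3 = 2;  v_1 ≈ (0.4082, 0.4082, 0.8165)


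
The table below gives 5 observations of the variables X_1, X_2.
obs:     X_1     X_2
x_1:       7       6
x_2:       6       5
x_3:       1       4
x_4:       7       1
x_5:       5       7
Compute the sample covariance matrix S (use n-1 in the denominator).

Step 1 — column means:
  mean(X_1) = (7 + 6 + 1 + 7 + 5) / 5 = 26/5 = 5.2
  mean(X_2) = (6 + 5 + 4 + 1 + 7) / 5 = 23/5 = 4.6

Step 2 — sample covariance S[i,j] = (1/(n-1)) · Σ_k (x_{k,i} - mean_i) · (x_{k,j} - mean_j), with n-1 = 4.
  S[X_1,X_1] = ((1.8)·(1.8) + (0.8)·(0.8) + (-4.2)·(-4.2) + (1.8)·(1.8) + (-0.2)·(-0.2)) / 4 = 24.8/4 = 6.2
  S[X_1,X_2] = ((1.8)·(1.4) + (0.8)·(0.4) + (-4.2)·(-0.6) + (1.8)·(-3.6) + (-0.2)·(2.4)) / 4 = -1.6/4 = -0.4
  S[X_2,X_2] = ((1.4)·(1.4) + (0.4)·(0.4) + (-0.6)·(-0.6) + (-3.6)·(-3.6) + (2.4)·(2.4)) / 4 = 21.2/4 = 5.3

S is symmetric (S[j,i] = S[i,j]). Assembling:

S = [[6.2, -0.4],
 [-0.4, 5.3]]


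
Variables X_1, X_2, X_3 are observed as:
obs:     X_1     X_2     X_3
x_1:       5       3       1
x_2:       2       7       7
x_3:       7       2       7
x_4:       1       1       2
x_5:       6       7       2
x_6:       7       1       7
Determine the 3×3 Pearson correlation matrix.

Step 1 — column means:
  mean(X_1) = (5 + 2 + 7 + 1 + 6 + 7) / 6 = 28/6 = 4.6667
  mean(X_2) = (3 + 7 + 2 + 1 + 7 + 1) / 6 = 21/6 = 3.5
  mean(X_3) = (1 + 7 + 7 + 2 + 2 + 7) / 6 = 26/6 = 4.3333

Step 2 — sample variances and covariances s[i,j] = (1/(n-1)) · Σ_k (x_{k,i} - mean_i) · (x_{k,j} - mean_j), with n-1 = 5:
  s[X_1,X_1] = ((0.3333)·(0.3333) + (-2.6667)·(-2.6667) + (2.3333)·(2.3333) + (-3.6667)·(-3.6667) + (1.3333)·(1.3333) + (2.3333)·(2.3333)) / 5 = 33.3333/5 = 6.6667
  s[X_1,X_2] = ((0.3333)·(-0.5) + (-2.6667)·(3.5) + (2.3333)·(-1.5) + (-3.6667)·(-2.5) + (1.3333)·(3.5) + (2.3333)·(-2.5)) / 5 = -5/5 = -1
  s[X_1,X_3] = ((0.3333)·(-3.3333) + (-2.6667)·(2.6667) + (2.3333)·(2.6667) + (-3.6667)·(-2.3333) + (1.3333)·(-2.3333) + (2.3333)·(2.6667)) / 5 = 9.6667/5 = 1.9333
  s[X_2,X_2] = ((-0.5)·(-0.5) + (3.5)·(3.5) + (-1.5)·(-1.5) + (-2.5)·(-2.5) + (3.5)·(3.5) + (-2.5)·(-2.5)) / 5 = 39.5/5 = 7.9
  s[X_2,X_3] = ((-0.5)·(-3.3333) + (3.5)·(2.6667) + (-1.5)·(2.6667) + (-2.5)·(-2.3333) + (3.5)·(-2.3333) + (-2.5)·(2.6667)) / 5 = -2/5 = -0.4
  s[X_3,X_3] = ((-3.3333)·(-3.3333) + (2.6667)·(2.6667) + (2.6667)·(2.6667) + (-2.3333)·(-2.3333) + (-2.3333)·(-2.3333) + (2.6667)·(2.6667)) / 5 = 43.3333/5 = 8.6667
  Sample standard deviations s_i = √(s[i,i]):
  s(X_1) = √(6.6667) = 2.582
  s(X_2) = √(7.9) = 2.8107
  s(X_3) = √(8.6667) = 2.9439

Step 3 — r_{ij} = s_{ij} / (s_i · s_j):
  r[X_1,X_1] = 1 (diagonal).
  r[X_1,X_2] = -1 / (2.582 · 2.8107) = -1 / 7.2572 = -0.1378
  r[X_1,X_3] = 1.9333 / (2.582 · 2.9439) = 1.9333 / 7.6012 = 0.2543
  r[X_2,X_2] = 1 (diagonal).
  r[X_2,X_3] = -0.4 / (2.8107 · 2.9439) = -0.4 / 8.2745 = -0.0483
  r[X_3,X_3] = 1 (diagonal).

R is symmetric with unit diagonal. Assembling:

R = [[1, -0.1378, 0.2543],
 [-0.1378, 1, -0.0483],
 [0.2543, -0.0483, 1]]


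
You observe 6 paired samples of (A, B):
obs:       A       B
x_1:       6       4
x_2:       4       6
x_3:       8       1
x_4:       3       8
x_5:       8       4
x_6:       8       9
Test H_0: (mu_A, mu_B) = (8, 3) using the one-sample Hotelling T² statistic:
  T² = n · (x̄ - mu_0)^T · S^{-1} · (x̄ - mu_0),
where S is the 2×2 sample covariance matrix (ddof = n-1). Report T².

Step 1 — sample mean vector:
  mean(A) = (6 + 4 + 8 + 3 + 8 + 8) / 6 = 37/6 = 6.1667
  mean(B) = (4 + 6 + 1 + 8 + 4 + 9) / 6 = 32/6 = 5.3333
  x̄ = (6.1667, 5.3333),  deviation x̄ - mu_0 = (6.1667, 5.3333) - (8, 3) = (-1.8333, 2.3333).

Step 2 — sample covariance matrix, S[i,j] = (1/(n-1)) · Σ_k (x_{k,i} - mean_i) · (x_{k,j} - mean_j), divisor n-1 = 5:
  S[A,A] = ((-0.1667)·(-0.1667) + (-2.1667)·(-2.1667) + (1.8333)·(1.8333) + (-3.1667)·(-3.1667) + (1.8333)·(1.8333) + (1.8333)·(1.8333)) / 5 = 24.8333/5 = 4.9667
  S[A,B] = ((-0.1667)·(-1.3333) + (-2.1667)·(0.6667) + (1.8333)·(-4.3333) + (-3.1667)·(2.6667) + (1.8333)·(-1.3333) + (1.8333)·(3.6667)) / 5 = -13.3333/5 = -2.6667
  S[B,B] = ((-1.3333)·(-1.3333) + (0.6667)·(0.6667) + (-4.3333)·(-4.3333) + (2.6667)·(2.6667) + (-1.3333)·(-1.3333) + (3.6667)·(3.6667)) / 5 = 43.3333/5 = 8.6667
  S = [[4.9667, -2.6667],
 [-2.6667, 8.6667]].

Step 3 — invert S. det(S) = 4.9667·8.6667 - (-2.6667)² = 35.9333.
  S^{-1} = (1/det) · [[d, -b], [-b, a]] = [[0.2412, 0.0742],
 [0.0742, 0.1382]].

Step 4 — quadratic form (x̄ - mu_0)^T · S^{-1} · (x̄ - mu_0):
  S^{-1} · (x̄ - mu_0) = (-0.269, 0.1865),
  (x̄ - mu_0)^T · [...] = (-1.8333)·(-0.269) + (2.3333)·(0.1865) = 0.9283.

Step 5 — scale by n: T² = 6 · 0.9283 = 5.5696.

T² ≈ 5.5696
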